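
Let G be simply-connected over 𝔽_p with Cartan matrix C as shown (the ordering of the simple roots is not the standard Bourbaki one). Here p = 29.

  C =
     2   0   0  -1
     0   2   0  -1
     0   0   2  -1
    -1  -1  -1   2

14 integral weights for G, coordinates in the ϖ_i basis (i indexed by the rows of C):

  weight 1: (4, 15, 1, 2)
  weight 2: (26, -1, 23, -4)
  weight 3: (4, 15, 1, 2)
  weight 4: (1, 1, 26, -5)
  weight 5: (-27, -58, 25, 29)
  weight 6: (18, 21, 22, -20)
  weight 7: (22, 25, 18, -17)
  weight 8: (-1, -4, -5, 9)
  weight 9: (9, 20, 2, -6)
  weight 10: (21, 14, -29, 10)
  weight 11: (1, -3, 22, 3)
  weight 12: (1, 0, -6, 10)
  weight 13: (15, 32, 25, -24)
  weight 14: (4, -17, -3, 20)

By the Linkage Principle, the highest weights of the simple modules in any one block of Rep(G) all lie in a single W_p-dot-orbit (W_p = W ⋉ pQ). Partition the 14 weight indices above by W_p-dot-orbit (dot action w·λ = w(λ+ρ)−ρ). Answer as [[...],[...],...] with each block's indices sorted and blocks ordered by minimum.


Root system D_4: the 4×4 matrix C matches after relabeling.

Ā_29 reps of the 14 weights (D_4, coords as presented):

  [1] (5, 16, 2, 3);  [2] (5, 16, 2, 3);  [3] (5, 16, 2, 3);  [4] (2, 2, 23, 0);  [5] (1, 24, 1, 1);  [6] (0, 3, 4, 3);  [7] (0, 3, 4, 3);  [8] (0, 3, 4, 3);  [9] (5, 16, 2, 3);  [10] (1, 2, 7, 2);  [11] (2, 2, 23, 0);  [12] (2, 1, 5, 6);  [13] (0, 3, 4, 3);  [14] (5, 16, 2, 3)

Linkage partition of the 14 weights (6 classes, p=29):

[[1, 2, 3, 9, 14], [4, 11], [5], [6, 7, 8, 13], [10], [12]]


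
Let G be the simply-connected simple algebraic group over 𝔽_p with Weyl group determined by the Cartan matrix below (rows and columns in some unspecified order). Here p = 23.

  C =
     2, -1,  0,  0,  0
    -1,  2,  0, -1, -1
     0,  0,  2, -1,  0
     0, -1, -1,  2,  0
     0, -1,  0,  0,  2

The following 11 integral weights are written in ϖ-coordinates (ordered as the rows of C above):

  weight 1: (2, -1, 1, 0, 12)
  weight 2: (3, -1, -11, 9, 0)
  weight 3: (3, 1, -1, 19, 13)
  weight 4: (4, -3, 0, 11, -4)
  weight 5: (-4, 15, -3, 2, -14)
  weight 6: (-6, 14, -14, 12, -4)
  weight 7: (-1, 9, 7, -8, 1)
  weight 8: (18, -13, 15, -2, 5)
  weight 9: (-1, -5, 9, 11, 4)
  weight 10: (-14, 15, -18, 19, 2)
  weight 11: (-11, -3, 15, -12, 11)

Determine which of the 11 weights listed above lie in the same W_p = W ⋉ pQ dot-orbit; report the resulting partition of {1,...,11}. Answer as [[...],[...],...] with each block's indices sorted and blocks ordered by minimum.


Type D_5, rank 5, |W|=1920; reorder rows/cols to standard.

Ā_23 reps of the 11 weights (D_5, coords as presented):

  1: (3, 0, 2, 1, 13)
  2: (4, 0, 10, 0, 1)
  3: (3, 0, 2, 1, 13)
  4: (0, 3, 1, 7, 2)
  5: (3, 0, 2, 1, 13)
  6: (0, 3, 1, 7, 2)
  7: (0, 3, 1, 7, 2)
  8: (0, 6, 3, 1, 1)
  9: (4, 0, 10, 0, 1)
  10: (3, 0, 2, 1, 13)
  11: (0, 3, 1, 7, 2)

Partition of {1..11} into 4 W_23-dot-orbits:

[[1, 3, 5, 10], [2, 9], [4, 6, 7, 11], [8]]


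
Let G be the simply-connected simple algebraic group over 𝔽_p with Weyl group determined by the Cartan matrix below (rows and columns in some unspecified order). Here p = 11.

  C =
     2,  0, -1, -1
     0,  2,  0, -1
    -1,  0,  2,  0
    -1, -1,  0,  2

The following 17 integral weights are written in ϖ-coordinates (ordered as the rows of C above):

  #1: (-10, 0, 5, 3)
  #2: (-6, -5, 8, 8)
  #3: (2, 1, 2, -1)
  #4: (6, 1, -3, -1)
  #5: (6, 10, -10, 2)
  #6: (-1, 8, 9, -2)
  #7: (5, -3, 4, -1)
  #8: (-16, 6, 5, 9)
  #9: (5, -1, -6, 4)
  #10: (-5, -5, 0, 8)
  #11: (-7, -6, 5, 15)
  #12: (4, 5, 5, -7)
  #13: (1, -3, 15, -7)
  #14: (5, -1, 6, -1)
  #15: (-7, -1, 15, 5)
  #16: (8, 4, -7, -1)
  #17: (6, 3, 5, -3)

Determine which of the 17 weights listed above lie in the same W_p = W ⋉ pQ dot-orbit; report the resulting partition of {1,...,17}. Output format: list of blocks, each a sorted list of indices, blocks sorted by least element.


C ↔ A_4 under row/col permutation; |W(A_4)| = 120.

Ā_11 reps of the 17 weights (A_4, coords as presented):

  1: (1, 4, 3, 1) · 2: (5, 2, 2, 0) · 3: (3, 2, 3, 0) · 4: (5, 2, 2, 0) · 5: (1, 1, 2, 0) · 6: (1, 1, 2, 0) · 7: (4, 0, 5, 2) · 8: (1, 4, 3, 1) · 9: (1, 0, 5, 5) · 10: (1, 4, 3, 1) · 11: (1, 0, 5, 5) · 12: (1, 0, 5, 5) · 13: (1, 4, 3, 1) · 14: (4, 0, 5, 2) · 15: (1, 0, 5, 5) · 16: (3, 2, 3, 0) · 17: (5, 2, 2, 0)

Partition of {1..17} into 6 W_11-dot-orbits:

[[1, 8, 10, 13], [2, 4, 17], [3, 16], [5, 6], [7, 14], [9, 11, 12, 15]]


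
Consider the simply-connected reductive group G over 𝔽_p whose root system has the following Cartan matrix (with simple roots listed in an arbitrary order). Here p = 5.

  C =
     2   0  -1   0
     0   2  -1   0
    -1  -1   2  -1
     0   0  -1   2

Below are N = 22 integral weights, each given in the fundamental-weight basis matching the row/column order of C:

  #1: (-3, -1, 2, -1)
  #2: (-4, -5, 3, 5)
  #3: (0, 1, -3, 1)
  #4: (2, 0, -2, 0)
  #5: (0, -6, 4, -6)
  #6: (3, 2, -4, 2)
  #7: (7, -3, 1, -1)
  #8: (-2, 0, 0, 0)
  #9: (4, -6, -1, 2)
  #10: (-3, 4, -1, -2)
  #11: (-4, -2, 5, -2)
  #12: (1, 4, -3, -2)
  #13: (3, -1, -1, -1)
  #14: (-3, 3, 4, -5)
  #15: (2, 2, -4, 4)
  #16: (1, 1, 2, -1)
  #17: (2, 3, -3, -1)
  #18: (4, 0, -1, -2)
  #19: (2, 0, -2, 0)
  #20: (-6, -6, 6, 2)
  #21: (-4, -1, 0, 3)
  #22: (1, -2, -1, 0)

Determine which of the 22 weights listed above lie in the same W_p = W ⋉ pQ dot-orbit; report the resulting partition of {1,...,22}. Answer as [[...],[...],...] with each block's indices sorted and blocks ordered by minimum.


Cartan matrix: type D_4 (|W|=192); un-permuting the 4 rows.

Folding the 22 weights λ_j+ρ into Ā_5 (reps in the given 4-coord order):

  [1] (2, 0, 1, 0) · [2] (1, 0, 1, 0) · [3] (1, 0, 1, 0) · [4] (2, 0, 1, 0) · [5] (4, 0, 0, 0) · [6] (1, 0, 1, 0) · [7] (0, 0, 0, 2) · [8] (1, 1, 0, 1) · [9] (0, 0, 0, 2) · [10] (1, 2, 0, 2) · [11] (2, 0, 1, 0) · [12] (1, 2, 0, 2) · [13] (4, 0, 0, 0) · [14] (2, 0, 1, 0) · [15] (0, 0, 0, 2) · [16] (0, 0, 0, 2) · [17] (1, 2, 0, 2) · [18] (4, 0, 0, 0) · [19] (2, 0, 1, 0) · [20] (0, 0, 0, 2) · [21] (1, 2, 0, 2) · [22] (1, 0, 1, 0)

Linkage partition of the 22 weights (6 classes, p=5):

[[1, 4, 11, 14, 19], [2, 3, 6, 22], [5, 13, 18], [7, 9, 15, 16, 20], [8], [10, 12, 17, 21]]


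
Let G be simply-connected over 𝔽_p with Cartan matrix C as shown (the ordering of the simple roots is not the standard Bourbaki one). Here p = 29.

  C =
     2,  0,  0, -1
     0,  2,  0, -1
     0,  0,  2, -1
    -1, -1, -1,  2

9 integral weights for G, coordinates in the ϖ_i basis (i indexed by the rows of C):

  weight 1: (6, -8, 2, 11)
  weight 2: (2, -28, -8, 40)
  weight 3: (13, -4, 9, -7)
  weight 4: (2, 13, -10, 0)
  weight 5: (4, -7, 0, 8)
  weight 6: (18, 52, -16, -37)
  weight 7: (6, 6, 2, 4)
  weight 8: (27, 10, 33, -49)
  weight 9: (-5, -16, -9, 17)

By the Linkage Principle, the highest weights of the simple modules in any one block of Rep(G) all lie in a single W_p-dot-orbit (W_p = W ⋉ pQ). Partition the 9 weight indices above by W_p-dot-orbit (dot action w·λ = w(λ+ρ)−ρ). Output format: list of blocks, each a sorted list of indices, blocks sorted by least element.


Cartan matrix: type D_4 (|W|=192); un-permuting the 4 rows.

W_29-reps of the 9 weights in Ā_29 (same 4-coord order as C):

  [1] (7, 7, 3, 5);  [2] (7, 7, 3, 5);  [3] (5, 6, 1, 3);  [4] (5, 6, 1, 3);  [5] (5, 6, 1, 3);  [6] (7, 7, 3, 5);  [7] (7, 7, 3, 5);  [8] (5, 6, 1, 3);  [9] (5, 6, 1, 3)

2 distinct reps among the 9 weights ⇒ 2 W_29-linkage classes:

[[1, 2, 6, 7], [3, 4, 5, 8, 9]]


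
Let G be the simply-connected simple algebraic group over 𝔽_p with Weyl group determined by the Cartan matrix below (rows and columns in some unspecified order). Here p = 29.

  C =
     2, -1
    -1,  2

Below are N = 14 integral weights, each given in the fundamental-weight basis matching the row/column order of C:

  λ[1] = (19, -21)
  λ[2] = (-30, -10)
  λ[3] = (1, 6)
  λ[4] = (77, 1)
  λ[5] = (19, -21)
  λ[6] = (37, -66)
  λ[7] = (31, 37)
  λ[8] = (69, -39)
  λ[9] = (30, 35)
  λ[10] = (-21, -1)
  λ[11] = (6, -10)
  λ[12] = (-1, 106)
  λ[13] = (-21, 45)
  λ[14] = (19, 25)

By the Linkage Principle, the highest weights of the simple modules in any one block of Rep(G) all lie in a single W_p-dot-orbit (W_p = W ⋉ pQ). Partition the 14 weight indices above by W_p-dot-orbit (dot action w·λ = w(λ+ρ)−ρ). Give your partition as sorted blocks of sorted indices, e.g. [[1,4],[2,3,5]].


Dynkin diagram of C (from the 2 off-diagonal −1 entries): A_2.

Alcove-folded reps (p=29, 14 weights, presented ϖ-order):

    λ_1 → (0, 20)
    λ_2 → (0, 20)
    λ_3 → (2, 7)
    λ_4 → (2, 7)
    λ_5 → (0, 20)
    λ_6 → (2, 7)
    λ_7 → (3, 9)
    λ_8 → (3, 9)
    λ_9 → (2, 7)
    λ_10 → (0, 20)
    λ_11 → (2, 7)
    λ_12 → (0, 20)
    λ_13 → (3, 9)
    λ_14 → (3, 9)

3 distinct reps among the 14 weights ⇒ 3 W_29-linkage classes:

[[1, 2, 5, 10, 12], [3, 4, 6, 9, 11], [7, 8, 13, 14]]


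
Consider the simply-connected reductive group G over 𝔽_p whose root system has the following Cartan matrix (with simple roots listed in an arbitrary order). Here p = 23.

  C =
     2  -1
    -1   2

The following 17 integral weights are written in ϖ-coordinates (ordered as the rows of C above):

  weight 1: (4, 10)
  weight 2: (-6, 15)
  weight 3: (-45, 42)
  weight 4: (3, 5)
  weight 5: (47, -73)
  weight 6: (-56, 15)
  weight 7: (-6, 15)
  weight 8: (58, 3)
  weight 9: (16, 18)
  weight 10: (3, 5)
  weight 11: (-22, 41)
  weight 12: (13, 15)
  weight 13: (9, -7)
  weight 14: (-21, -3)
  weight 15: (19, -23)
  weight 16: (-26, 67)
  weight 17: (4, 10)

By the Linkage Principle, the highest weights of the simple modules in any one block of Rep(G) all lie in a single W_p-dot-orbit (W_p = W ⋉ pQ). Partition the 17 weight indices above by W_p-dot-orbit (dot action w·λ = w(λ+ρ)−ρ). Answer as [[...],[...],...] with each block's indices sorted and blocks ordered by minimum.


Root system A_2: the 2×2 matrix C matches after relabeling.

Alcove-folded reps (p=23, 17 weights, presented ϖ-order):

  1: (5, 11) · 2: (5, 11) · 3: (2, 20) · 4: (4, 6) · 5: (2, 20) · 6: (7, 9) · 7: (5, 11) · 8: (4, 6) · 9: (4, 6) · 10: (4, 6) · 11: (2, 2) · 12: (7, 9) · 13: (4, 6) · 14: (2, 20) · 15: (2, 20) · 16: (2, 20) · 17: (5, 11)

5 distinct reps among the 17 weights ⇒ 5 W_23-linkage classes:

[[1, 2, 7, 17], [3, 5, 14, 15, 16], [4, 8, 9, 10, 13], [6, 12], [11]]


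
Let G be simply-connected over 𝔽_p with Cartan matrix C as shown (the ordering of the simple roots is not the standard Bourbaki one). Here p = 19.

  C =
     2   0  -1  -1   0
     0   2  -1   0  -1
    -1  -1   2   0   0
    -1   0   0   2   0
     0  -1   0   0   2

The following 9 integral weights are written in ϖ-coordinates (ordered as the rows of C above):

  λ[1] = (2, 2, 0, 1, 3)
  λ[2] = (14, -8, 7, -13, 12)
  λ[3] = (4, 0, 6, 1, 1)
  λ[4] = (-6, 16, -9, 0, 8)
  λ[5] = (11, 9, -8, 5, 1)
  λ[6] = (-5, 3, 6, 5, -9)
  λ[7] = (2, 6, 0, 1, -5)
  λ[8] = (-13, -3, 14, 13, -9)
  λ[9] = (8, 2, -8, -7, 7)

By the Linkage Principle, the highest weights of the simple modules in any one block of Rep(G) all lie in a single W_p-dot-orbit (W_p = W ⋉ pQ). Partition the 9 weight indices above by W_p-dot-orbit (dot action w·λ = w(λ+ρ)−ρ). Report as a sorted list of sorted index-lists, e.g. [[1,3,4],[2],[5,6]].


Dynkin diagram of C (from the 8 off-diagonal −1 entries): A_5.

W_19-reps of the 9 weights in Ā_19 (same 5-coord order as C):

  [1] (3, 3, 1, 2, 4);  [2] (3, 3, 1, 2, 4);  [3] (5, 1, 7, 2, 2);  [4] (4, 4, 1, 1, 2);  [5] (5, 1, 7, 2, 2);  [6] (3, 3, 1, 2, 4);  [7] (3, 3, 1, 2, 4);  [8] (5, 1, 7, 2, 2);  [9] (3, 3, 1, 2, 4)

Grouping the 9 weights by Ā_19-representative: 3 linkage classes.

[[1, 2, 6, 7, 9], [3, 5, 8], [4]]


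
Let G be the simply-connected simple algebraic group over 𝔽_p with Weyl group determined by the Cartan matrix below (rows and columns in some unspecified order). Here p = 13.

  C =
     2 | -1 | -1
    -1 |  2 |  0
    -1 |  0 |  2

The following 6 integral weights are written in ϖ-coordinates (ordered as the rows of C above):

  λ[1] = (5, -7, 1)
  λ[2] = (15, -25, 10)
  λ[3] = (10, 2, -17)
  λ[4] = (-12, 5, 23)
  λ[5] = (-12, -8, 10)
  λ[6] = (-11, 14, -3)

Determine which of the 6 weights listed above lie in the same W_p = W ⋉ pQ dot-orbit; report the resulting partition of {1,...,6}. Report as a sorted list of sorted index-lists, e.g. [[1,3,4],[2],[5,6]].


Dynkin diagram of C (from the 4 off-diagonal −1 entries): A_3.

Each λ_j+ρ reduced to Ā_13; 3-tuples below use C's row order:

  [1] (0, 6, 2) · [2] (2, 1, 8) · [3] (2, 1, 8) · [4] (0, 6, 2) · [5] (0, 6, 2) · [6] (2, 1, 8)

The 6 indices split into 2 linkage classes (same alcove rep ⇔ same W_13-dot-orbit):

[[1, 4, 5], [2, 3, 6]]


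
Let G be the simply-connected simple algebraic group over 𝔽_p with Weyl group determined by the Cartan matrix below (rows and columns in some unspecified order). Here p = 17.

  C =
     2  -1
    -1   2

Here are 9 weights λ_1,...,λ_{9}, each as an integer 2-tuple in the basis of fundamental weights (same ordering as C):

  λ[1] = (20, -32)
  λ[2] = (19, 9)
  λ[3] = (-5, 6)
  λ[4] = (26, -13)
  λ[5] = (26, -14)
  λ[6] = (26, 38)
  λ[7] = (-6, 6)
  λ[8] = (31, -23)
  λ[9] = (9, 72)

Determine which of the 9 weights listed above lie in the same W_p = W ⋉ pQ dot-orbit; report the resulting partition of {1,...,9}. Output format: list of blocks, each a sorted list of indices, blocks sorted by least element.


Cartan matrix: type A_2 (|W|=6); un-permuting the 2 rows.

Folding the 9 weights λ_j+ρ into Ā_17 (reps in the given 2-coord order):

  λ_1 → (4, 3);  λ_2 → (4, 3);  λ_3 → (4, 3);  λ_4 → (5, 2);  λ_5 → (4, 3);  λ_6 → (5, 2);  λ_7 → (5, 2);  λ_8 → (5, 2);  λ_9 → (5, 2)

Linkage partition of the 9 weights (2 classes, p=17):

[[1, 2, 3, 5], [4, 6, 7, 8, 9]]


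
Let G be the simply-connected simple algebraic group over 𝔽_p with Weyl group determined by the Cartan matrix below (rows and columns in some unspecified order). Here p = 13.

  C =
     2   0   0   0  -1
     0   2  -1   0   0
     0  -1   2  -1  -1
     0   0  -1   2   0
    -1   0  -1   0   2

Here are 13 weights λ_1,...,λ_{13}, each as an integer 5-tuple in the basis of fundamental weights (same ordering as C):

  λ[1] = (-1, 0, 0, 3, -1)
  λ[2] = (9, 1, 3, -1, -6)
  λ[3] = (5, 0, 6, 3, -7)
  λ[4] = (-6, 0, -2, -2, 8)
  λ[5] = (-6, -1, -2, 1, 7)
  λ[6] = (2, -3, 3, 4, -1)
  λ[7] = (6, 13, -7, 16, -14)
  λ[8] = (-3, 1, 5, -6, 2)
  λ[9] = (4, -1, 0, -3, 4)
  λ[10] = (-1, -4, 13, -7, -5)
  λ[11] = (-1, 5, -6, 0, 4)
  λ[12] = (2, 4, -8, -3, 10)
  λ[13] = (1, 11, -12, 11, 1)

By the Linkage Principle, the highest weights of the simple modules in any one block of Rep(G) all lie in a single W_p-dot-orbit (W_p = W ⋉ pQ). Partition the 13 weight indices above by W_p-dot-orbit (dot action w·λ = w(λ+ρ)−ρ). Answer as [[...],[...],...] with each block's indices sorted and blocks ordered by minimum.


Cartan matrix: type D_5 (|W|=1920); un-permuting the 5 rows.

λ_j+ρ reflected into Ā_13 (⟨·,θ^∨⟩≤13); 5-tuples as given:

  [1] (0, 1, 1, 4, 0)
  [2] (5, 1, 0, 1, 2)
  [3] (0, 1, 1, 4, 0)
  [4] (5, 1, 0, 1, 2)
  [5] (5, 1, 0, 1, 2)
  [6] (2, 2, 1, 5, 1)
  [7] (0, 1, 1, 4, 0)
  [8] (2, 2, 1, 5, 1)
  [9] (5, 1, 0, 1, 2)
  [10] (2, 2, 1, 5, 1)
  [11] (0, 1, 1, 4, 0)
  [12] (2, 2, 1, 5, 1)
  [13] (5, 1, 0, 1, 2)

Linkage partition of the 13 weights (3 classes, p=13):

[[1, 3, 7, 11], [2, 4, 5, 9, 13], [6, 8, 10, 12]]


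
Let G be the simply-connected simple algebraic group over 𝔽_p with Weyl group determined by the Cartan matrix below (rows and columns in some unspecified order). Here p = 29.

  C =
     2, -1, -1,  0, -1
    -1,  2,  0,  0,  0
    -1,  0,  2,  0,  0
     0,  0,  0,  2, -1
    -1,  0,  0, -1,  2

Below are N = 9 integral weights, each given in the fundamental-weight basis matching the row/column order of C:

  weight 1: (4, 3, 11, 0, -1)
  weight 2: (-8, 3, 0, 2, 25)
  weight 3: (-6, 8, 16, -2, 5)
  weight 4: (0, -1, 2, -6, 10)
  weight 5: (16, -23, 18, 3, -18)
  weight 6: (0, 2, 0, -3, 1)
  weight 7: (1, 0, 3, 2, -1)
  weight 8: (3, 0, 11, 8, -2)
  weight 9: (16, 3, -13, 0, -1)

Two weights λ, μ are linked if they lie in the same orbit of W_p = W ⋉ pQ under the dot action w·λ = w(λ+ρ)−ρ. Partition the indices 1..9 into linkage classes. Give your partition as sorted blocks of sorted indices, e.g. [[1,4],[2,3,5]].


C ↔ D_5 under row/col permutation; |W(D_5)| = 1920.

Each λ_j+ρ reduced to Ā_29; 5-tuples below use C's row order:

  λ_1 → (5, 4, 12, 1, 0);  λ_2 → (2, 1, 4, 3, 0);  λ_3 → (5, 4, 12, 1, 0);  λ_4 → (1, 0, 3, 5, 6);  λ_5 → (1, 0, 3, 5, 6);  λ_6 → (1, 3, 1, 2, 0);  λ_7 → (2, 1, 4, 3, 0);  λ_8 → (3, 1, 12, 8, 1);  λ_9 → (5, 4, 12, 1, 0)

The 9 indices split into 5 linkage classes (same alcove rep ⇔ same W_29-dot-orbit):

[[1, 3, 9], [2, 7], [4, 5], [6], [8]]


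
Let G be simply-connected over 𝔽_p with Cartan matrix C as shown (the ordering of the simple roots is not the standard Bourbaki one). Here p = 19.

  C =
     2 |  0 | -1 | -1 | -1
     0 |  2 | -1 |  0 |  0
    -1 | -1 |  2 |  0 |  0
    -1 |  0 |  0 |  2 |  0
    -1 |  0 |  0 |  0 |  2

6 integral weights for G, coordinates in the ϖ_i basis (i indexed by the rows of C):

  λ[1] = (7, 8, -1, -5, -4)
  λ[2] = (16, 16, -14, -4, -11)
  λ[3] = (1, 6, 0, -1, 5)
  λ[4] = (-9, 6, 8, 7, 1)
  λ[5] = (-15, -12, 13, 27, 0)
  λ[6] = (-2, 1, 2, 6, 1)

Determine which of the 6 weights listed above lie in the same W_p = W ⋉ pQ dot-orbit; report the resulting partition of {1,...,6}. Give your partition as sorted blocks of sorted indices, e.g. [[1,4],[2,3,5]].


Dynkin diagram of C (from the 8 off-diagonal −1 entries): D_5.

W_19-reps of the 6 weights in Ā_19 (same 5-coord order as C):

  λ_1 → (1, 9, 0, 4, 3)
  λ_2 → (1, 2, 2, 6, 1)
  λ_3 → (2, 7, 1, 0, 6)
  λ_4 → (2, 7, 1, 0, 6)
  λ_5 → (1, 9, 0, 4, 3)
  λ_6 → (1, 2, 2, 6, 1)

The 6 indices split into 3 linkage classes (same alcove rep ⇔ same W_19-dot-orbit):

[[1, 5], [2, 6], [3, 4]]


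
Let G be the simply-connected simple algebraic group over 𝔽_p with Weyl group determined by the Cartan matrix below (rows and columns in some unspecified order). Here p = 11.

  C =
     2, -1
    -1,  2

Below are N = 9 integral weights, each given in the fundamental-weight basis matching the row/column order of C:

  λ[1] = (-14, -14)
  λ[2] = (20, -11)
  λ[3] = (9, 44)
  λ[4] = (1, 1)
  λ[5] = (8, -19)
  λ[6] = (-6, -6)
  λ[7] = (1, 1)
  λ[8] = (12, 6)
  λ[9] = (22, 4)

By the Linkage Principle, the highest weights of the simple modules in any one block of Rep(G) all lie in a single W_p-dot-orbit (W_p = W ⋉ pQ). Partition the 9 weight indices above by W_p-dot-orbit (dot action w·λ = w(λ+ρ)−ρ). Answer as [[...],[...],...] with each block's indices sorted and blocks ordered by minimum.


A_2 Cartan matrix, 2 simple roots permuted; ρ=(1,1).

Each λ_j+ρ reduced to Ā_11; 2-tuples below use C's row order:

    λ_1+ρ ↦ (2, 2)
    λ_2+ρ ↦ (1, 0)
    λ_3+ρ ↦ (1, 0)
    λ_4+ρ ↦ (2, 2)
    λ_5+ρ ↦ (2, 2)
    λ_6+ρ ↦ (5, 5)
    λ_7+ρ ↦ (2, 2)
    λ_8+ρ ↦ (2, 2)
    λ_9+ρ ↦ (5, 5)

Partition of {1..9} into 3 W_11-dot-orbits:

[[1, 4, 5, 7, 8], [2, 3], [6, 9]]


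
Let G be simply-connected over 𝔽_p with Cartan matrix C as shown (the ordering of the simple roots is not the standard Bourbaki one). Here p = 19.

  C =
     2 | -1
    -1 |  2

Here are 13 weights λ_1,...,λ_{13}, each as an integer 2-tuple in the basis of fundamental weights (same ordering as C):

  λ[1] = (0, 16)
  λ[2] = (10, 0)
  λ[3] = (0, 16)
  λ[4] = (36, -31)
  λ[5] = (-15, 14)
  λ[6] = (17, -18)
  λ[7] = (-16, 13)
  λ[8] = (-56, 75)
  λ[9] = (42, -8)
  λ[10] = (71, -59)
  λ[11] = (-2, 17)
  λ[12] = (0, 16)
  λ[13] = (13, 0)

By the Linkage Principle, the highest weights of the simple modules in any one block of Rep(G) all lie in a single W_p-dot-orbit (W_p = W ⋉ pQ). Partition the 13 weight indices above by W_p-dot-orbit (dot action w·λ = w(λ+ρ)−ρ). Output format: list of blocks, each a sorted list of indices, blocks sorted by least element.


Type A_2, rank 2, |W|=6; reorder rows/cols to standard.

Folding the 13 weights λ_j+ρ into Ā_19 (reps in the given 2-coord order):

  λ_1+ρ ↦ (1, 17) · λ_2+ρ ↦ (11, 1) · λ_3+ρ ↦ (1, 17) · λ_4+ρ ↦ (11, 1) · λ_5+ρ ↦ (14, 1) · λ_6+ρ ↦ (1, 17) · λ_7+ρ ↦ (14, 1) · λ_8+ρ ↦ (0, 17) · λ_9+ρ ↦ (5, 12) · λ_10+ρ ↦ (14, 1) · λ_11+ρ ↦ (1, 17) · λ_12+ρ ↦ (1, 17) · λ_13+ρ ↦ (14, 1)

Linkage partition of the 13 weights (5 classes, p=19):

[[1, 3, 6, 11, 12], [2, 4], [5, 7, 10, 13], [8], [9]]


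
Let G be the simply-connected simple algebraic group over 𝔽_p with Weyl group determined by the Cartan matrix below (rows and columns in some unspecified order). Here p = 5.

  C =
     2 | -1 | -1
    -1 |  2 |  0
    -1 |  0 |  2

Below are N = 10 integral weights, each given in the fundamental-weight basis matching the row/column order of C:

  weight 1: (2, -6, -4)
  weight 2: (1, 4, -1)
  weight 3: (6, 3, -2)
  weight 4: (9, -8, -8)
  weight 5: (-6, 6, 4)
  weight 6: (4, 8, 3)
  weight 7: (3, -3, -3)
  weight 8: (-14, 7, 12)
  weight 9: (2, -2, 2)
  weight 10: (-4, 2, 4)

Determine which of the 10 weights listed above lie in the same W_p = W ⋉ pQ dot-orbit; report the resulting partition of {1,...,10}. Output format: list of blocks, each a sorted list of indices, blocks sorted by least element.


Type A_3, rank 3, |W|=24; reorder rows/cols to standard.

Each λ_j+ρ reduced to Ā_5; 3-tuples below use C's row order:

  1: (3, 0, 2);  2: (0, 3, 2);  3: (1, 0, 3);  4: (0, 2, 2);  5: (3, 0, 2);  6: (1, 0, 3);  7: (0, 2, 2);  8: (0, 3, 2);  9: (2, 0, 2);  10: (3, 0, 2)

The 10 indices split into 5 linkage classes (same alcove rep ⇔ same W_5-dot-orbit):

[[1, 5, 10], [2, 8], [3, 6], [4, 7], [9]]


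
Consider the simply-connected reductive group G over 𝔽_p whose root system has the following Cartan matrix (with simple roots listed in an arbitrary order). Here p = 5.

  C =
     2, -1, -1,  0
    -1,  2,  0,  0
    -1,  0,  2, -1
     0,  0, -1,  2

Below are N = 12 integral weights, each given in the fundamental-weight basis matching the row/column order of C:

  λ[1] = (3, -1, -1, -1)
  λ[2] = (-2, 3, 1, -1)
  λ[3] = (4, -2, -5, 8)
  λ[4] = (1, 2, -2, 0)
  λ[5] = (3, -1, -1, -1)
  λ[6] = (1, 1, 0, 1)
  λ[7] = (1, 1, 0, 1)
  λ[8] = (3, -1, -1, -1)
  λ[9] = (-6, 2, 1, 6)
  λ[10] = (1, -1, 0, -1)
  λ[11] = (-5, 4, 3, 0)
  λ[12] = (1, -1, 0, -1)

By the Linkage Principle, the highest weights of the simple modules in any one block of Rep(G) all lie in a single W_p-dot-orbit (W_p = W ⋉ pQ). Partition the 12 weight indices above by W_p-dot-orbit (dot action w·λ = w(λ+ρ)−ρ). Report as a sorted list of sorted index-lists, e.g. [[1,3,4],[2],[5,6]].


C ↔ A_4 under row/col permutation; |W(A_4)| = 120.

Each λ_j+ρ reduced to Ā_5; 4-tuples below use C's row order:

  [1] (4, 0, 0, 0);  [2] (1, 3, 1, 0);  [3] (4, 0, 0, 0);  [4] (1, 3, 1, 0);  [5] (4, 0, 0, 0);  [6] (2, 0, 1, 0);  [7] (2, 0, 1, 0);  [8] (4, 0, 0, 0);  [9] (2, 0, 1, 0);  [10] (2, 0, 1, 0);  [11] (4, 0, 0, 0);  [12] (2, 0, 1, 0)

3 distinct reps among the 12 weights ⇒ 3 W_5-linkage classes:

[[1, 3, 5, 8, 11], [2, 4], [6, 7, 9, 10, 12]]


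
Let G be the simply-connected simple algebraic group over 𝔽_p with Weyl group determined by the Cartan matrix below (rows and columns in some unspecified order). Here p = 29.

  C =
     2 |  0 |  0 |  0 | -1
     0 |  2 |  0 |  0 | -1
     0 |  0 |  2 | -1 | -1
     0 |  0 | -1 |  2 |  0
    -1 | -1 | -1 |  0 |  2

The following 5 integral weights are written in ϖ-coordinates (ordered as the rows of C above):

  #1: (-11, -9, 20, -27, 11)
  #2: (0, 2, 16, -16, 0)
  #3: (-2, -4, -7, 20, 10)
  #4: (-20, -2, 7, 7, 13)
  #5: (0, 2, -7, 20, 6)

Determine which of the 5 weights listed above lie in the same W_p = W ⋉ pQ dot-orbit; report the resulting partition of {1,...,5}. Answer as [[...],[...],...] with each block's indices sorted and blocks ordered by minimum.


C ↔ D_5 under row/col permutation; |W(D_5)| = 1920.

Folding the 5 weights λ_j+ρ into Ā_29 (reps in the given 5-coord order):

  [1] (1, 3, 2, 15, 1) · [2] (1, 3, 2, 15, 1) · [3] (1, 3, 2, 15, 1) · [4] (13, 5, 1, 7, 0) · [5] (1, 3, 2, 15, 1)

Linkage partition of the 5 weights (2 classes, p=29):

[[1, 2, 3, 5], [4]]


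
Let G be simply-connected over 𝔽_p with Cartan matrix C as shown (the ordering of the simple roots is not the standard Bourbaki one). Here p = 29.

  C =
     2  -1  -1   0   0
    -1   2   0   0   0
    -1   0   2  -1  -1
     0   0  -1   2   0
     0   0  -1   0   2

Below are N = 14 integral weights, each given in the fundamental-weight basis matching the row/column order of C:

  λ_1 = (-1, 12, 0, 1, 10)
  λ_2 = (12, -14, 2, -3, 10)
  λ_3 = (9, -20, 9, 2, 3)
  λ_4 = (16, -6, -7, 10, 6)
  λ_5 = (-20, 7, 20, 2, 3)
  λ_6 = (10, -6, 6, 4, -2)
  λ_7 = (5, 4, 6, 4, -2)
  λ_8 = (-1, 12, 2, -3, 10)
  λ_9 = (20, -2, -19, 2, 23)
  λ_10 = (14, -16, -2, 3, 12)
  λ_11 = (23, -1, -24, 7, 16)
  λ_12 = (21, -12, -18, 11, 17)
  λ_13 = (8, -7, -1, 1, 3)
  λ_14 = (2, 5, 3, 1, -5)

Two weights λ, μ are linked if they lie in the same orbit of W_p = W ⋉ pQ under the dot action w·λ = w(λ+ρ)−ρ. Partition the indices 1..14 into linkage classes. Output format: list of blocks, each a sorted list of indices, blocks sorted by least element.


Type D_5, rank 5, |W|=1920; reorder rows/cols to standard.

λ_j+ρ reflected into Ā_29 (⟨·,θ^∨⟩≤29); 5-tuples as given:

  λ_1 → (0, 13, 1, 2, 11)
  λ_2 → (0, 13, 1, 2, 11)
  λ_3 → (1, 10, 1, 3, 4)
  λ_4 → (0, 5, 6, 5, 1)
  λ_5 → (1, 10, 1, 3, 4)
  λ_6 → (0, 5, 6, 5, 1)
  λ_7 → (0, 5, 6, 5, 1)
  λ_8 → (0, 13, 1, 2, 11)
  λ_9 → (1, 0, 2, 15, 6)
  λ_10 → (0, 13, 1, 2, 11)
  λ_11 → (1, 0, 2, 15, 6)
  λ_12 → (0, 5, 6, 5, 1)
  λ_13 → (3, 6, 0, 2, 4)
  λ_14 → (3, 6, 0, 2, 4)

The 14 indices split into 5 linkage classes (same alcove rep ⇔ same W_29-dot-orbit):

[[1, 2, 8, 10], [3, 5], [4, 6, 7, 12], [9, 11], [13, 14]]


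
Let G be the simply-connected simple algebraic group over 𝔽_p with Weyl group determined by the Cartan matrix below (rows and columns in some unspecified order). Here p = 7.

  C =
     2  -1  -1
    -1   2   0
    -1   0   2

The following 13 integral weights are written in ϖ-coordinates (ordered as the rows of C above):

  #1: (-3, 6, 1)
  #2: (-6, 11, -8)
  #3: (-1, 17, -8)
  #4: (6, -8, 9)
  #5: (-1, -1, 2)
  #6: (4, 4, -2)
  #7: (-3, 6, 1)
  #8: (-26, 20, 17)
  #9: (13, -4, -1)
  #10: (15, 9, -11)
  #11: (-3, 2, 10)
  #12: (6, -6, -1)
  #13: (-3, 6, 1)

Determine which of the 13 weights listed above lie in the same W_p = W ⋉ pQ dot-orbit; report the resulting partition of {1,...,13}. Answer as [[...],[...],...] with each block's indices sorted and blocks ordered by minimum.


C ↔ A_3 under row/col permutation; |W(A_3)| = 24.

Folding the 13 weights λ_j+ρ into Ā_7 (reps in the given 3-coord order):

  λ_1+ρ ↦ (2, 5, 0)
  λ_2+ρ ↦ (2, 5, 0)
  λ_3+ρ ↦ (0, 0, 3)
  λ_4+ρ ↦ (0, 0, 3)
  λ_5+ρ ↦ (0, 0, 3)
  λ_6+ρ ↦ (2, 2, 2)
  λ_7+ρ ↦ (2, 5, 0)
  λ_8+ρ ↦ (0, 0, 3)
  λ_9+ρ ↦ (0, 0, 3)
  λ_10+ρ ↦ (2, 2, 2)
  λ_11+ρ ↦ (2, 2, 2)
  λ_12+ρ ↦ (2, 5, 0)
  λ_13+ρ ↦ (2, 5, 0)

Linkage partition of the 13 weights (3 classes, p=7):

[[1, 2, 7, 12, 13], [3, 4, 5, 8, 9], [6, 10, 11]]


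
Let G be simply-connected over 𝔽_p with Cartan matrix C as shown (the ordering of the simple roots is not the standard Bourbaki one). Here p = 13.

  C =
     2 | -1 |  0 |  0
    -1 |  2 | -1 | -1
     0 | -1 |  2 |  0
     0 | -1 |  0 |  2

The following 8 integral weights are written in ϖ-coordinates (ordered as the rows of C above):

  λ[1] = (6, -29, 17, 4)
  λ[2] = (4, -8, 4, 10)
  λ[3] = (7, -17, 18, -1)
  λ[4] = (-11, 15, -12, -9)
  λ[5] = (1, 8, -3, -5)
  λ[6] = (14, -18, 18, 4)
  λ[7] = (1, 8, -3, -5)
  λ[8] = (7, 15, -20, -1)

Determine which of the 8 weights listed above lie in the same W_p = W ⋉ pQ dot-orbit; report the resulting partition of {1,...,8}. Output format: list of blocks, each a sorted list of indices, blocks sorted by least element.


C ↔ D_4 under row/col permutation; |W(D_4)| = 192.

Each λ_j+ρ reduced to Ā_13; 4-tuples below use C's row order:

  1: (3, 0, 2, 5);  2: (2, 2, 2, 4);  3: (3, 0, 2, 5);  4: (3, 0, 2, 5);  5: (2, 2, 2, 4);  6: (2, 2, 2, 4);  7: (2, 2, 2, 4);  8: (3, 0, 2, 5)

Partition of {1..8} into 2 W_13-dot-orbits:

[[1, 3, 4, 8], [2, 5, 6, 7]]


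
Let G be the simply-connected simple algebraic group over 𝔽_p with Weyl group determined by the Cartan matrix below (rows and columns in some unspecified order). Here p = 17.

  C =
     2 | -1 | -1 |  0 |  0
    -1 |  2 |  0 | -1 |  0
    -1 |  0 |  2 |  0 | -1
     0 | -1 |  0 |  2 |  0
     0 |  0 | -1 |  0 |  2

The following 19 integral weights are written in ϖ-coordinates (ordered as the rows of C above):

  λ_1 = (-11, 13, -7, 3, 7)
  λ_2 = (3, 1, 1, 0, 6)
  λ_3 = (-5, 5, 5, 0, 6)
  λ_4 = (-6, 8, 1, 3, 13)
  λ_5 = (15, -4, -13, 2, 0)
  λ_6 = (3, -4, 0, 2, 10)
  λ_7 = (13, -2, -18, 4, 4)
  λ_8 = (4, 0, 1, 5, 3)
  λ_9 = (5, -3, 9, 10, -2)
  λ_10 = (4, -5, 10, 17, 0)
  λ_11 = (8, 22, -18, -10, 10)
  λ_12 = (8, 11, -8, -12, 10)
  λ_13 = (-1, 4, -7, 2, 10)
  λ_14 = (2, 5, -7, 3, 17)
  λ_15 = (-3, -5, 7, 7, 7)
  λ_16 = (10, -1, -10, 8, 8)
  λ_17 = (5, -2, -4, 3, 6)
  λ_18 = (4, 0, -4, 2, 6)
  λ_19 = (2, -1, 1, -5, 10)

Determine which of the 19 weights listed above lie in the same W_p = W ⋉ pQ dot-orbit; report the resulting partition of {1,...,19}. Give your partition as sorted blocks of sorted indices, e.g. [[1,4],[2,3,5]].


C ↔ A_5 under row/col permutation; |W(A_5)| = 720.

W_17-reps of the 19 weights in Ā_17 (same 5-coord order as C):

  λ_1 → (4, 2, 2, 1, 7)
  λ_2 → (4, 2, 2, 1, 7)
  λ_3 → (4, 2, 2, 1, 7)
  λ_4 → (2, 1, 3, 3, 4)
  λ_5 → (1, 3, 1, 0, 11)
  λ_6 → (1, 3, 1, 0, 11)
  λ_7 → (1, 3, 1, 0, 11)
  λ_8 → (5, 1, 2, 5, 3)
  λ_9 → (4, 2, 2, 1, 7)
  λ_10 → (1, 3, 1, 0, 11)
  λ_11 → (2, 0, 6, 6, 3)
  λ_12 → (2, 1, 3, 3, 4)
  λ_13 → (5, 1, 0, 2, 5)
  λ_14 → (2, 1, 3, 3, 4)
  λ_15 → (4, 2, 2, 1, 7)
  λ_16 → (2, 0, 6, 6, 3)
  λ_17 → (2, 1, 3, 3, 4)
  λ_18 → (2, 1, 3, 3, 4)
  λ_19 → (1, 3, 1, 0, 11)

These 19 weights hit 6 W_17-dot-orbits; sizes (5, 5, 5, 1, 2, 1):

[[1, 2, 3, 9, 15], [4, 12, 14, 17, 18], [5, 6, 7, 10, 19], [8], [11, 16], [13]]


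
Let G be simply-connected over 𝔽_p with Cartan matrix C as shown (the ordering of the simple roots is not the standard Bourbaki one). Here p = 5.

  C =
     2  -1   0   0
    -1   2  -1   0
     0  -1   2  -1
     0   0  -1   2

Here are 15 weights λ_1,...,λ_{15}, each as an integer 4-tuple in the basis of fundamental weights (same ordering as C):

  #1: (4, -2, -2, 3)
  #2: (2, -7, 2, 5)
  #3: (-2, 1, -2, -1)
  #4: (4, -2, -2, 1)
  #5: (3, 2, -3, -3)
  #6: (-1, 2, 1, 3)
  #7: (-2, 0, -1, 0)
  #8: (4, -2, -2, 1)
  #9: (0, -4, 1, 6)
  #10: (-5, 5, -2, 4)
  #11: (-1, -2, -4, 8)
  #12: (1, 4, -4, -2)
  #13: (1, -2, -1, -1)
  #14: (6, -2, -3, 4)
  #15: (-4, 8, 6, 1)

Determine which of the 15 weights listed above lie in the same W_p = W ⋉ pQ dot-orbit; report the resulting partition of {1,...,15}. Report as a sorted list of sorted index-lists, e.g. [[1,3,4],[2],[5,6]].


Cartan matrix: type A_4 (|W|=120); un-permuting the 4 rows.

W_5-reps of the 15 weights in Ā_5 (same 4-coord order as C):

  λ_1+ρ ↦ (1, 1, 1, 0)
  λ_2+ρ ↦ (0, 1, 1, 1)
  λ_3+ρ ↦ (1, 0, 0, 1)
  λ_4+ρ ↦ (3, 1, 1, 0)
  λ_5+ρ ↦ (1, 1, 1, 0)
  λ_6+ρ ↦ (3, 1, 1, 0)
  λ_7+ρ ↦ (1, 0, 0, 1)
  λ_8+ρ ↦ (3, 1, 1, 0)
  λ_9+ρ ↦ (0, 1, 1, 1)
  λ_10+ρ ↦ (1, 0, 0, 1)
  λ_11+ρ ↦ (1, 0, 0, 1)
  λ_12+ρ ↦ (0, 1, 1, 1)
  λ_13+ρ ↦ (1, 0, 0, 1)
  λ_14+ρ ↦ (0, 1, 1, 1)
  λ_15+ρ ↦ (0, 1, 1, 1)

Grouping the 15 weights by Ā_5-representative: 4 linkage classes.

[[1, 5], [2, 9, 12, 14, 15], [3, 7, 10, 11, 13], [4, 6, 8]]


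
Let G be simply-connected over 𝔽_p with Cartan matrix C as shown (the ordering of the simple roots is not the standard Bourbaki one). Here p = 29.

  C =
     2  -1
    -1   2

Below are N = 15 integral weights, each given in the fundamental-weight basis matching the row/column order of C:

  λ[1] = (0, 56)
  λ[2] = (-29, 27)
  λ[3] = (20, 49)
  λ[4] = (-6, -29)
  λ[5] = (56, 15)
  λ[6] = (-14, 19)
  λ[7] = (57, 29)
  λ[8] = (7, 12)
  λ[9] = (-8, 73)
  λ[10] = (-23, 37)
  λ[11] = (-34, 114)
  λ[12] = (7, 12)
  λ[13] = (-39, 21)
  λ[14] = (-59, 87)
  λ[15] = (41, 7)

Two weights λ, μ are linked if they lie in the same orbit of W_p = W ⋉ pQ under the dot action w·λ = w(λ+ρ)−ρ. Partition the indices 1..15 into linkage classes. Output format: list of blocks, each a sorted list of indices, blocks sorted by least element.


C ↔ A_2 under row/col permutation; |W(A_2)| = 6.

Folding the 15 weights λ_j+ρ into Ā_29 (reps in the given 2-coord order):

  λ_1+ρ ↦ (28, 0)
  λ_2+ρ ↦ (28, 0)
  λ_3+ρ ↦ (8, 13)
  λ_4+ρ ↦ (24, 1)
  λ_5+ρ ↦ (15, 13)
  λ_6+ρ ↦ (13, 7)
  λ_7+ρ ↦ (28, 0)
  λ_8+ρ ↦ (8, 13)
  λ_9+ρ ↦ (13, 7)
  λ_10+ρ ↦ (13, 7)
  λ_11+ρ ↦ (24, 1)
  λ_12+ρ ↦ (8, 13)
  λ_13+ρ ↦ (13, 7)
  λ_14+ρ ↦ (28, 0)
  λ_15+ρ ↦ (8, 13)

Partition of {1..15} into 5 W_29-dot-orbits:

[[1, 2, 7, 14], [3, 8, 12, 15], [4, 11], [5], [6, 9, 10, 13]]


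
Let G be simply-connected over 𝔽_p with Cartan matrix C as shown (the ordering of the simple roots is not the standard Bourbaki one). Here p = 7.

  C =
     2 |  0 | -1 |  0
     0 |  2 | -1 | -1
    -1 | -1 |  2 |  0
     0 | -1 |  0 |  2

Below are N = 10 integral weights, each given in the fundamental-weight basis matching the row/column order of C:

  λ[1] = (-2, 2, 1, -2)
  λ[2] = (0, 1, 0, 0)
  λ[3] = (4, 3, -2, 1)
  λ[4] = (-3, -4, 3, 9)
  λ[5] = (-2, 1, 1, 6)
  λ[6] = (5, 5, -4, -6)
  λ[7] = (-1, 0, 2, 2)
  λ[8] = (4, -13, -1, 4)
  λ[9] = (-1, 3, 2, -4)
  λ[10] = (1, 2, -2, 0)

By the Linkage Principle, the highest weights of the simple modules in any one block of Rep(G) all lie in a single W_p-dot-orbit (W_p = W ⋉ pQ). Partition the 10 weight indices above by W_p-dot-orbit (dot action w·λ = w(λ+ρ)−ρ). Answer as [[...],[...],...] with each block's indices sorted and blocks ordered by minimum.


Dynkin diagram of C (from the 6 off-diagonal −1 entries): A_4.

λ_j+ρ reflected into Ā_7 (⟨·,θ^∨⟩≤7); 4-tuples as given:

  λ_1 → (1, 2, 1, 1) · λ_2 → (1, 2, 1, 1) · λ_3 → (1, 2, 1, 1) · λ_4 → (1, 0, 2, 3) · λ_5 → (1, 0, 2, 3) · λ_6 → (1, 2, 1, 1) · λ_7 → (0, 1, 3, 3) · λ_8 → (0, 0, 2, 5) · λ_9 → (0, 1, 3, 3) · λ_10 → (1, 2, 1, 1)

Linkage partition of the 10 weights (4 classes, p=7):

[[1, 2, 3, 6, 10], [4, 5], [7, 9], [8]]


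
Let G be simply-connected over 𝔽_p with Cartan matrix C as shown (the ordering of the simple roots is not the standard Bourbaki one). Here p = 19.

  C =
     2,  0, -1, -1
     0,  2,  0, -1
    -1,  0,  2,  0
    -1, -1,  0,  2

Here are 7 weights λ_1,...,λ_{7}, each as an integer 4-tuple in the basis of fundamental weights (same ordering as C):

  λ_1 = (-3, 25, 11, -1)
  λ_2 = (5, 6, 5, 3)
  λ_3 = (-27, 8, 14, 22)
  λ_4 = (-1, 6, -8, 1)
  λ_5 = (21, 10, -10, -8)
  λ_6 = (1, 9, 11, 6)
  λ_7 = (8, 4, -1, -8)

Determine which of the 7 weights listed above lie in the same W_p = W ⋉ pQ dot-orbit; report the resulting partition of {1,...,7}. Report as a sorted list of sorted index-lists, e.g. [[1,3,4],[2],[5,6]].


C ↔ A_4 under row/col permutation; |W(A_4)| = 120.

W_19-reps of the 7 weights in Ā_19 (same 4-coord order as C):

  λ_1+ρ ↦ (2, 2, 0, 5) · λ_2+ρ ↦ (6, 3, 2, 4) · λ_3+ρ ↦ (6, 3, 2, 4) · λ_4+ρ ↦ (2, 2, 0, 5) · λ_5+ρ ↦ (6, 3, 2, 4) · λ_6+ρ ↦ (2, 2, 0, 5) · λ_7+ρ ↦ (2, 2, 0, 5)

Grouping the 7 weights by Ā_19-representative: 2 linkage classes.

[[1, 4, 6, 7], [2, 3, 5]]


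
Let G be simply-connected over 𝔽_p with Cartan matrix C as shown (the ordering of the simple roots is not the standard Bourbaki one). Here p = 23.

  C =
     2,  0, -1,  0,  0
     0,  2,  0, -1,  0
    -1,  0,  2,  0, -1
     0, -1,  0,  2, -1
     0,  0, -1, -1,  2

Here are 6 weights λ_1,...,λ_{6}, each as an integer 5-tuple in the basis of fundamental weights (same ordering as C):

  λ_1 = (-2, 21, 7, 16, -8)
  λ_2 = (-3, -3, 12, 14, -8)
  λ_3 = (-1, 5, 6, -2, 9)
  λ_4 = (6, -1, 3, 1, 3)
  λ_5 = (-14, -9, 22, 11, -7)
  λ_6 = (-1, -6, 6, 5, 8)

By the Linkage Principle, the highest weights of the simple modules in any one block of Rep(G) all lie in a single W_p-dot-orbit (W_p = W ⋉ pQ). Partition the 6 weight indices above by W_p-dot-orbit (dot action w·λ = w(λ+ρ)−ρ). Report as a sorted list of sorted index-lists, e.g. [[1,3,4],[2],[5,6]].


Cartan matrix: type A_5 (|W|=720); un-permuting the 5 rows.

Folding the 6 weights λ_j+ρ into Ā_23 (reps in the given 5-coord order):

  [1] (0, 5, 7, 1, 9)
  [2] (2, 2, 4, 6, 7)
  [3] (0, 5, 7, 1, 9)
  [4] (7, 0, 4, 2, 4)
  [5] (7, 0, 4, 2, 4)
  [6] (0, 5, 7, 1, 9)

Partition of {1..6} into 3 W_23-dot-orbits:

[[1, 3, 6], [2], [4, 5]]


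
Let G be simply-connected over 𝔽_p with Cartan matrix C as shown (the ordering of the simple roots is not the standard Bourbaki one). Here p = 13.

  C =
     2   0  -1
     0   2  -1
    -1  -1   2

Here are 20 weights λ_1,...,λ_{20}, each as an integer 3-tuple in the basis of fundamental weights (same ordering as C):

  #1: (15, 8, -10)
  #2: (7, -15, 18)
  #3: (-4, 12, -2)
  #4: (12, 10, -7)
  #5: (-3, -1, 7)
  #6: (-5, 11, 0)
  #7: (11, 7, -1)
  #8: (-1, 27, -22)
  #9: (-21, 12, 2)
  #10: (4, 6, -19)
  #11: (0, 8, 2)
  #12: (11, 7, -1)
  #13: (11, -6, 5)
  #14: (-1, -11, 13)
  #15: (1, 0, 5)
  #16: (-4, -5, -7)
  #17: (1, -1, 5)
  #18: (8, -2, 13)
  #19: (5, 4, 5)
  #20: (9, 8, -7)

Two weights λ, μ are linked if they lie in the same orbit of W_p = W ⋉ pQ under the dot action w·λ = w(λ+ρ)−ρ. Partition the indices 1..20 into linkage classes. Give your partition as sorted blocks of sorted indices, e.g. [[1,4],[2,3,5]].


Type A_3, rank 3, |W|=24; reorder rows/cols to standard.

W_13-reps of the 20 weights in Ā_13 (same 3-coord order as C):

  λ_1 → (4, 3, 6)
  λ_2 → (5, 1, 0)
  λ_3 → (1, 9, 3)
  λ_4 → (2, 0, 6)
  λ_5 → (2, 0, 6)
  λ_6 → (1, 9, 3)
  λ_7 → (5, 1, 0)
  λ_8 → (2, 0, 6)
  λ_9 → (4, 3, 6)
  λ_10 → (2, 0, 6)
  λ_11 → (1, 9, 3)
  λ_12 → (5, 1, 0)
  λ_13 → (7, 0, 1)
  λ_14 → (1, 9, 3)
  λ_15 → (2, 1, 6)
  λ_16 → (4, 3, 6)
  λ_17 → (2, 0, 6)
  λ_18 → (1, 9, 3)
  λ_19 → (2, 1, 6)
  λ_20 → (4, 3, 6)

These 20 weights hit 6 W_13-dot-orbits; sizes (4, 3, 5, 5, 1, 2):

[[1, 9, 16, 20], [2, 7, 12], [3, 6, 11, 14, 18], [4, 5, 8, 10, 17], [13], [15, 19]]


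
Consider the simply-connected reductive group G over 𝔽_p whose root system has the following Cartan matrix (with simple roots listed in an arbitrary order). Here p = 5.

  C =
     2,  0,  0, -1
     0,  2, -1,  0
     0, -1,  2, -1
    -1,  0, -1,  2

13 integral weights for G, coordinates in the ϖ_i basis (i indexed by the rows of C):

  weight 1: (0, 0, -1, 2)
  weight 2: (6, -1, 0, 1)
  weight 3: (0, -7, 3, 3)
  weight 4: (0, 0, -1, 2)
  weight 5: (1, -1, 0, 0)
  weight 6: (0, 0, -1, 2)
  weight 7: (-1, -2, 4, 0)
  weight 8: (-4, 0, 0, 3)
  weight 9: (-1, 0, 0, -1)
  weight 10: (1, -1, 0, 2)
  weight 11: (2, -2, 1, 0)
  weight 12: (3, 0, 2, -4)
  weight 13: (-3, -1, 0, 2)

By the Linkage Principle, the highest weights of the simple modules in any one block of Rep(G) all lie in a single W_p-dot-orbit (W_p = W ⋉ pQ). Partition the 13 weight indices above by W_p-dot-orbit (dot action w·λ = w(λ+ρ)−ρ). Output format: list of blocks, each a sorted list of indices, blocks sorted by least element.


Dynkin diagram of C (from the 6 off-diagonal −1 entries): A_4.

Alcove-folded reps (p=5, 13 weights, presented ϖ-order):

  1: (1, 1, 0, 3) · 2: (0, 1, 2, 2) · 3: (2, 0, 1, 1) · 4: (1, 1, 0, 3) · 5: (2, 0, 1, 1) · 6: (1, 1, 0, 3) · 7: (1, 0, 4, 0) · 8: (2, 0, 1, 1) · 9: (0, 1, 1, 0) · 10: (1, 1, 0, 3) · 11: (2, 0, 1, 1) · 12: (1, 1, 0, 3) · 13: (2, 0, 1, 1)

5 distinct reps among the 13 weights ⇒ 5 W_5-linkage classes:

[[1, 4, 6, 10, 12], [2], [3, 5, 8, 11, 13], [7], [9]]
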